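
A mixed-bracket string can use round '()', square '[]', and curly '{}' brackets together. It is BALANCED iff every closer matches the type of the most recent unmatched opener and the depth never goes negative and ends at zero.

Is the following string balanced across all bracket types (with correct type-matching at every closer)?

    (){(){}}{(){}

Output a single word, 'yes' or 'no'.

pos 0: push '('; stack = (
pos 1: ')' matches '('; pop; stack = (empty)
pos 2: push '{'; stack = {
pos 3: push '('; stack = {(
pos 4: ')' matches '('; pop; stack = {
pos 5: push '{'; stack = {{
pos 6: '}' matches '{'; pop; stack = {
pos 7: '}' matches '{'; pop; stack = (empty)
pos 8: push '{'; stack = {
pos 9: push '('; stack = {(
pos 10: ')' matches '('; pop; stack = {
pos 11: push '{'; stack = {{
pos 12: '}' matches '{'; pop; stack = {
end: stack still non-empty ({) → INVALID
Verdict: unclosed openers at end: { → no

Answer: no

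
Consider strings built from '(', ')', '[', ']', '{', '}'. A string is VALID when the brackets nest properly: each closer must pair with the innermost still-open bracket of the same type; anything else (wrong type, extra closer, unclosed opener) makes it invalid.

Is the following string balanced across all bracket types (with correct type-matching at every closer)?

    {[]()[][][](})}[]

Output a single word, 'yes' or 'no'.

pos 0: push '{'; stack = {
pos 1: push '['; stack = {[
pos 2: ']' matches '['; pop; stack = {
pos 3: push '('; stack = {(
pos 4: ')' matches '('; pop; stack = {
pos 5: push '['; stack = {[
pos 6: ']' matches '['; pop; stack = {
pos 7: push '['; stack = {[
pos 8: ']' matches '['; pop; stack = {
pos 9: push '['; stack = {[
pos 10: ']' matches '['; pop; stack = {
pos 11: push '('; stack = {(
pos 12: saw closer '}' but top of stack is '(' (expected ')') → INVALID
Verdict: type mismatch at position 12: '}' closes '(' → no

Answer: no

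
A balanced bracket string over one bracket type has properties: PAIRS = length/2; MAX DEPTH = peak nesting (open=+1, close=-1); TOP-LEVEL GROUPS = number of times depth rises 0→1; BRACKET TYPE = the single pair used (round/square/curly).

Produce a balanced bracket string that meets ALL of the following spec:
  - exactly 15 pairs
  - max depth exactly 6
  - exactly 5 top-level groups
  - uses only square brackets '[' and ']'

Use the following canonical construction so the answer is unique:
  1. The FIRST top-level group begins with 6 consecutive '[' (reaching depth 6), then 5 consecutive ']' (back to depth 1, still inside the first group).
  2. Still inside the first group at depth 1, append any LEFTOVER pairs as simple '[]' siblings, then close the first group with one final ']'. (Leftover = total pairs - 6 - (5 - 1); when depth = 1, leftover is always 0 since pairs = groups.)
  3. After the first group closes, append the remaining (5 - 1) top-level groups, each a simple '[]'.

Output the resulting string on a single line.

Spec: pairs=15 depth=6 groups=5
Leftover pairs = 15 - 6 - (5-1) = 5
First group: deep chain of depth 6 + 5 sibling pairs
Remaining 4 groups: simple '[]' each

Answer: [[[[[[]]]]][][][][][]][][][][]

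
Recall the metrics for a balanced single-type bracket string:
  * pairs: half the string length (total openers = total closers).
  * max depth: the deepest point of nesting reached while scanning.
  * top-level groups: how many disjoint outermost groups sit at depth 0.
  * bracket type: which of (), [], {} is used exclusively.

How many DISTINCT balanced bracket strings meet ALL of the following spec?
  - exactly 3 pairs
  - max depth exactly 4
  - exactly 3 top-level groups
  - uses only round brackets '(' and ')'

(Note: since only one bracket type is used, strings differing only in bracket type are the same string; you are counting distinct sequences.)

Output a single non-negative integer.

Answer: 0

Derivation:
Spec: pairs=3 depth=4 groups=3
Count(depth <= 4) = 1
Count(depth <= 3) = 1
Count(depth == 4) = 1 - 1 = 0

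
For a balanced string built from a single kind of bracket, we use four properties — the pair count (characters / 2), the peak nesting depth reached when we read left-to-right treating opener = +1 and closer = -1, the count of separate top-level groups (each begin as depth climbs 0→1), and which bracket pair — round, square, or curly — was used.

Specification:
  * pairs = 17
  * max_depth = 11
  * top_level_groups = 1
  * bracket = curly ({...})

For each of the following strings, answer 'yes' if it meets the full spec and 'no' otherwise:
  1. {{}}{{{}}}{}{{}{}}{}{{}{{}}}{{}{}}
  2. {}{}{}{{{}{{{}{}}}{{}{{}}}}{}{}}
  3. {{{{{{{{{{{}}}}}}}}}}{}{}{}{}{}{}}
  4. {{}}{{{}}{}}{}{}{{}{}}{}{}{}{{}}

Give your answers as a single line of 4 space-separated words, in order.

String 1 '{{}}{{{}}}{}{{}{}}{}{{}{{}}}{{}{}}': depth seq [1 2 1 0 1 2 3 2 1 0 1 0 1 2 1 2 1 0 1 0 1 2 1 2 3 2 1 0 1 2 1 2 1 0]
  -> pairs=17 depth=3 groups=7 -> no
String 2 '{}{}{}{{{}{{{}{}}}{{}{{}}}}{}{}}': depth seq [1 0 1 0 1 0 1 2 3 2 3 4 5 4 5 4 3 2 3 4 3 4 5 4 3 2 1 2 1 2 1 0]
  -> pairs=16 depth=5 groups=4 -> no
String 3 '{{{{{{{{{{{}}}}}}}}}}{}{}{}{}{}{}}': depth seq [1 2 3 4 5 6 7 8 9 10 11 10 9 8 7 6 5 4 3 2 1 2 1 2 1 2 1 2 1 2 1 2 1 0]
  -> pairs=17 depth=11 groups=1 -> yes
String 4 '{{}}{{{}}{}}{}{}{{}{}}{}{}{}{{}}': depth seq [1 2 1 0 1 2 3 2 1 2 1 0 1 0 1 0 1 2 1 2 1 0 1 0 1 0 1 0 1 2 1 0]
  -> pairs=16 depth=3 groups=9 -> no

Answer: no no yes no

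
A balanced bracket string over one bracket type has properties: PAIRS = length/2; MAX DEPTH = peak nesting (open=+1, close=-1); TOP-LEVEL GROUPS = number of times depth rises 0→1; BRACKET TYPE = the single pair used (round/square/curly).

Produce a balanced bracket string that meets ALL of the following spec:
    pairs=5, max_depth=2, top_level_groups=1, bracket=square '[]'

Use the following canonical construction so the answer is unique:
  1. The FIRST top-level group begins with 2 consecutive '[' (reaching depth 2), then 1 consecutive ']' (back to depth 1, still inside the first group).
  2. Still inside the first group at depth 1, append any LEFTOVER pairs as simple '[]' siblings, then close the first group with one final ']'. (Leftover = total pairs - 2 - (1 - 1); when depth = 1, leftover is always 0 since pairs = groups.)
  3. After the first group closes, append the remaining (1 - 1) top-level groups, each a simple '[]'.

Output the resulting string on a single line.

Answer: [[][][][]]

Derivation:
Spec: pairs=5 depth=2 groups=1
Leftover pairs = 5 - 2 - (1-1) = 3
First group: deep chain of depth 2 + 3 sibling pairs
Remaining 0 groups: simple '[]' each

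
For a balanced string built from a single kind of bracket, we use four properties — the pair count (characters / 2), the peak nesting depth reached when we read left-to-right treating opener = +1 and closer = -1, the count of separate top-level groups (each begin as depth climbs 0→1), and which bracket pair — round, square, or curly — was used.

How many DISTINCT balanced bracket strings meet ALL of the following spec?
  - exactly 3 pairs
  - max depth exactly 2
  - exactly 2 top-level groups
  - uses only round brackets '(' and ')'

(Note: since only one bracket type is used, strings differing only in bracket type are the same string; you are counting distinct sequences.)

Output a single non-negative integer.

Answer: 2

Derivation:
Spec: pairs=3 depth=2 groups=2
Count(depth <= 2) = 2
Count(depth <= 1) = 0
Count(depth == 2) = 2 - 0 = 2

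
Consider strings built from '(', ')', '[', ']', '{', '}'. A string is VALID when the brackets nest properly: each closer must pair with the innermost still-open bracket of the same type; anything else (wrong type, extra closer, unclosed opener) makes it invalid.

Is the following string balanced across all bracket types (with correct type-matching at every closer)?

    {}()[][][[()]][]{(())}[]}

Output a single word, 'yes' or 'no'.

pos 0: push '{'; stack = {
pos 1: '}' matches '{'; pop; stack = (empty)
pos 2: push '('; stack = (
pos 3: ')' matches '('; pop; stack = (empty)
pos 4: push '['; stack = [
pos 5: ']' matches '['; pop; stack = (empty)
pos 6: push '['; stack = [
pos 7: ']' matches '['; pop; stack = (empty)
pos 8: push '['; stack = [
pos 9: push '['; stack = [[
pos 10: push '('; stack = [[(
pos 11: ')' matches '('; pop; stack = [[
pos 12: ']' matches '['; pop; stack = [
pos 13: ']' matches '['; pop; stack = (empty)
pos 14: push '['; stack = [
pos 15: ']' matches '['; pop; stack = (empty)
pos 16: push '{'; stack = {
pos 17: push '('; stack = {(
pos 18: push '('; stack = {((
pos 19: ')' matches '('; pop; stack = {(
pos 20: ')' matches '('; pop; stack = {
pos 21: '}' matches '{'; pop; stack = (empty)
pos 22: push '['; stack = [
pos 23: ']' matches '['; pop; stack = (empty)
pos 24: saw closer '}' but stack is empty → INVALID
Verdict: unmatched closer '}' at position 24 → no

Answer: no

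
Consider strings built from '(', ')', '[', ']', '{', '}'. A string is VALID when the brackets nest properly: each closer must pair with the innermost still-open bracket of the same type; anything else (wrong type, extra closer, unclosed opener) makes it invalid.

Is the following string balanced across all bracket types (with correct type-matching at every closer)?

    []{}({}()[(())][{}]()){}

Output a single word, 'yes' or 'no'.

pos 0: push '['; stack = [
pos 1: ']' matches '['; pop; stack = (empty)
pos 2: push '{'; stack = {
pos 3: '}' matches '{'; pop; stack = (empty)
pos 4: push '('; stack = (
pos 5: push '{'; stack = ({
pos 6: '}' matches '{'; pop; stack = (
pos 7: push '('; stack = ((
pos 8: ')' matches '('; pop; stack = (
pos 9: push '['; stack = ([
pos 10: push '('; stack = ([(
pos 11: push '('; stack = ([((
pos 12: ')' matches '('; pop; stack = ([(
pos 13: ')' matches '('; pop; stack = ([
pos 14: ']' matches '['; pop; stack = (
pos 15: push '['; stack = ([
pos 16: push '{'; stack = ([{
pos 17: '}' matches '{'; pop; stack = ([
pos 18: ']' matches '['; pop; stack = (
pos 19: push '('; stack = ((
pos 20: ')' matches '('; pop; stack = (
pos 21: ')' matches '('; pop; stack = (empty)
pos 22: push '{'; stack = {
pos 23: '}' matches '{'; pop; stack = (empty)
end: stack empty → VALID
Verdict: properly nested → yes

Answer: yes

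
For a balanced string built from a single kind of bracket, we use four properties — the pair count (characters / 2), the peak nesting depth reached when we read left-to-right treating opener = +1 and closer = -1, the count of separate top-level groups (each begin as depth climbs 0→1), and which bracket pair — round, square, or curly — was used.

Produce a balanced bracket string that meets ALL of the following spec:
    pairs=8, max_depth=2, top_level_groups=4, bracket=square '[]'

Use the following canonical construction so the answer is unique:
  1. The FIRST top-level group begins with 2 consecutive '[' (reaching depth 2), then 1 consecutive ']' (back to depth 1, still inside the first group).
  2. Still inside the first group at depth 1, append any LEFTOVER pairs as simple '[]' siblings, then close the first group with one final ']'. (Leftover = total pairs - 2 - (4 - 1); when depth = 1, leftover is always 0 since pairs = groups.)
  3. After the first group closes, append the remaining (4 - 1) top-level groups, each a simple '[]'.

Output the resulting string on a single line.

Spec: pairs=8 depth=2 groups=4
Leftover pairs = 8 - 2 - (4-1) = 3
First group: deep chain of depth 2 + 3 sibling pairs
Remaining 3 groups: simple '[]' each

Answer: [[][][][]][][][]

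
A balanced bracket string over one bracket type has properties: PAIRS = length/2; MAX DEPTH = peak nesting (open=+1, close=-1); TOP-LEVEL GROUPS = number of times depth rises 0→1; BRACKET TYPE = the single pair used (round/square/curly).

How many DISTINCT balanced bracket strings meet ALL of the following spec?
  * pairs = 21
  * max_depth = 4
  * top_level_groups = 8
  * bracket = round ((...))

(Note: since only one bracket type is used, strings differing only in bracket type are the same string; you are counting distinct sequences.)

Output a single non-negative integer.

Spec: pairs=21 depth=4 groups=8
Count(depth <= 4) = 101188224
Count(depth <= 3) = 22823680
Count(depth == 4) = 101188224 - 22823680 = 78364544

Answer: 78364544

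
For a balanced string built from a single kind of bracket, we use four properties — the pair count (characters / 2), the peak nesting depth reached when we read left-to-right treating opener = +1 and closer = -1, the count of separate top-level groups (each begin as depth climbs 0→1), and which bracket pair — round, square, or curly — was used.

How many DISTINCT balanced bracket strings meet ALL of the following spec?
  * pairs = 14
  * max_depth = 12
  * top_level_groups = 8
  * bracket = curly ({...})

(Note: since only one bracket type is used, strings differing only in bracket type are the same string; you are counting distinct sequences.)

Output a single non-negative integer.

Answer: 0

Derivation:
Spec: pairs=14 depth=12 groups=8
Count(depth <= 12) = 15504
Count(depth <= 11) = 15504
Count(depth == 12) = 15504 - 15504 = 0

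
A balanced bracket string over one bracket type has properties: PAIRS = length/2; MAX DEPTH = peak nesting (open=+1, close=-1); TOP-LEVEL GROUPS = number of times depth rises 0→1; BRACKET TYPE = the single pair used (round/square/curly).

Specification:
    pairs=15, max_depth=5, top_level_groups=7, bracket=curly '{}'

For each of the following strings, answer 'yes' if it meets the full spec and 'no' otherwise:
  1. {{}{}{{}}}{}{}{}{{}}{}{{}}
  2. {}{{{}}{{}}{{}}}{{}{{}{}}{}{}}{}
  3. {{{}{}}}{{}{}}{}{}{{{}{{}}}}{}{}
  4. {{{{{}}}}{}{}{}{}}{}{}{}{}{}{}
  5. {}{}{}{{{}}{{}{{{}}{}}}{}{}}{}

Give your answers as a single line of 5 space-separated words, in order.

Answer: no no no yes no

Derivation:
String 1 '{{}{}{{}}}{}{}{}{{}}{}{{}}': depth seq [1 2 1 2 1 2 3 2 1 0 1 0 1 0 1 0 1 2 1 0 1 0 1 2 1 0]
  -> pairs=13 depth=3 groups=7 -> no
String 2 '{}{{{}}{{}}{{}}}{{}{{}{}}{}{}}{}': depth seq [1 0 1 2 3 2 1 2 3 2 1 2 3 2 1 0 1 2 1 2 3 2 3 2 1 2 1 2 1 0 1 0]
  -> pairs=16 depth=3 groups=4 -> no
String 3 '{{{}{}}}{{}{}}{}{}{{{}{{}}}}{}{}': depth seq [1 2 3 2 3 2 1 0 1 2 1 2 1 0 1 0 1 0 1 2 3 2 3 4 3 2 1 0 1 0 1 0]
  -> pairs=16 depth=4 groups=7 -> no
String 4 '{{{{{}}}}{}{}{}{}}{}{}{}{}{}{}': depth seq [1 2 3 4 5 4 3 2 1 2 1 2 1 2 1 2 1 0 1 0 1 0 1 0 1 0 1 0 1 0]
  -> pairs=15 depth=5 groups=7 -> yes
String 5 '{}{}{}{{{}}{{}{{{}}{}}}{}{}}{}': depth seq [1 0 1 0 1 0 1 2 3 2 1 2 3 2 3 4 5 4 3 4 3 2 1 2 1 2 1 0 1 0]
  -> pairs=15 depth=5 groups=5 -> no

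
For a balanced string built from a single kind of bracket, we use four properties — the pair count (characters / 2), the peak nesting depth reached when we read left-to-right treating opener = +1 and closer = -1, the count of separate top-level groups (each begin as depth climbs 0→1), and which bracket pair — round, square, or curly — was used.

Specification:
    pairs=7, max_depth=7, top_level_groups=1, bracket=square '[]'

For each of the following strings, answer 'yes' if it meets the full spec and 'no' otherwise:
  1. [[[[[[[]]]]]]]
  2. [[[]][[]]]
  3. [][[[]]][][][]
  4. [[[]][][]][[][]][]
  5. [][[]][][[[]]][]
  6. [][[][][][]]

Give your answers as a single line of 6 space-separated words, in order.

Answer: yes no no no no no

Derivation:
String 1 '[[[[[[[]]]]]]]': depth seq [1 2 3 4 5 6 7 6 5 4 3 2 1 0]
  -> pairs=7 depth=7 groups=1 -> yes
String 2 '[[[]][[]]]': depth seq [1 2 3 2 1 2 3 2 1 0]
  -> pairs=5 depth=3 groups=1 -> no
String 3 '[][[[]]][][][]': depth seq [1 0 1 2 3 2 1 0 1 0 1 0 1 0]
  -> pairs=7 depth=3 groups=5 -> no
String 4 '[[[]][][]][[][]][]': depth seq [1 2 3 2 1 2 1 2 1 0 1 2 1 2 1 0 1 0]
  -> pairs=9 depth=3 groups=3 -> no
String 5 '[][[]][][[[]]][]': depth seq [1 0 1 2 1 0 1 0 1 2 3 2 1 0 1 0]
  -> pairs=8 depth=3 groups=5 -> no
String 6 '[][[][][][]]': depth seq [1 0 1 2 1 2 1 2 1 2 1 0]
  -> pairs=6 depth=2 groups=2 -> no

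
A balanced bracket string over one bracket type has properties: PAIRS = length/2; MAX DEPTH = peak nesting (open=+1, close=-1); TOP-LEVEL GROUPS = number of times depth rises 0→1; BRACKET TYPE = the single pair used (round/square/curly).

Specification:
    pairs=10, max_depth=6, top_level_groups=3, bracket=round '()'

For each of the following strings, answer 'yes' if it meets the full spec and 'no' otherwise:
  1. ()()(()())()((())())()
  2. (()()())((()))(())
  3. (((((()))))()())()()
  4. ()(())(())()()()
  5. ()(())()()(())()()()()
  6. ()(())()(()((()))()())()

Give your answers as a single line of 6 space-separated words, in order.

Answer: no no yes no no no

Derivation:
String 1 '()()(()())()((())())()': depth seq [1 0 1 0 1 2 1 2 1 0 1 0 1 2 3 2 1 2 1 0 1 0]
  -> pairs=11 depth=3 groups=6 -> no
String 2 '(()()())((()))(())': depth seq [1 2 1 2 1 2 1 0 1 2 3 2 1 0 1 2 1 0]
  -> pairs=9 depth=3 groups=3 -> no
String 3 '(((((()))))()())()()': depth seq [1 2 3 4 5 6 5 4 3 2 1 2 1 2 1 0 1 0 1 0]
  -> pairs=10 depth=6 groups=3 -> yes
String 4 '()(())(())()()()': depth seq [1 0 1 2 1 0 1 2 1 0 1 0 1 0 1 0]
  -> pairs=8 depth=2 groups=6 -> no
String 5 '()(())()()(())()()()()': depth seq [1 0 1 2 1 0 1 0 1 0 1 2 1 0 1 0 1 0 1 0 1 0]
  -> pairs=11 depth=2 groups=9 -> no
String 6 '()(())()(()((()))()())()': depth seq [1 0 1 2 1 0 1 0 1 2 1 2 3 4 3 2 1 2 1 2 1 0 1 0]
  -> pairs=12 depth=4 groups=5 -> no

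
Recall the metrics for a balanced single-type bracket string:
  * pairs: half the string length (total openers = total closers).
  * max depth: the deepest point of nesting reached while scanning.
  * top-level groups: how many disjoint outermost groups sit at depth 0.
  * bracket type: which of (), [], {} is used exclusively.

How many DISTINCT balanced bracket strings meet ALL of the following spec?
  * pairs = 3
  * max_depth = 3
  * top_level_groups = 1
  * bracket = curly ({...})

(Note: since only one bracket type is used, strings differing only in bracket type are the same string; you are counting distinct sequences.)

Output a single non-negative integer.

Answer: 1

Derivation:
Spec: pairs=3 depth=3 groups=1
Count(depth <= 3) = 2
Count(depth <= 2) = 1
Count(depth == 3) = 2 - 1 = 1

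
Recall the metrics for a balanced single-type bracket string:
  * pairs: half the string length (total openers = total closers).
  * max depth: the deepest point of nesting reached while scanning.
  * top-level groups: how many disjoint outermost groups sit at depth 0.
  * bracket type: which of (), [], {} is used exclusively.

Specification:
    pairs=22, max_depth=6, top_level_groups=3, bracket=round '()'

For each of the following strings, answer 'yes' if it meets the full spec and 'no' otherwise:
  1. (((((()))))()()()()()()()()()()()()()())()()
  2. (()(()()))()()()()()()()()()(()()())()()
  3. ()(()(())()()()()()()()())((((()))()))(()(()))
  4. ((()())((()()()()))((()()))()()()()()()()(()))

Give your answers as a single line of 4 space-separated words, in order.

String 1 '(((((()))))()()()()()()()()()()()()()())()()': depth seq [1 2 3 4 5 6 5 4 3 2 1 2 1 2 1 2 1 2 1 2 1 2 1 2 1 2 1 2 1 2 1 2 1 2 1 2 1 2 1 0 1 0 1 0]
  -> pairs=22 depth=6 groups=3 -> yes
String 2 '(()(()()))()()()()()()()()()(()()())()()': depth seq [1 2 1 2 3 2 3 2 1 0 1 0 1 0 1 0 1 0 1 0 1 0 1 0 1 0 1 0 1 2 1 2 1 2 1 0 1 0 1 0]
  -> pairs=20 depth=3 groups=13 -> no
String 3 '()(()(())()()()()()()()())((((()))()))(()(()))': depth seq [1 0 1 2 1 2 3 2 1 2 1 2 1 2 1 2 1 2 1 2 1 2 1 2 1 0 1 2 3 4 5 4 3 2 3 2 1 0 1 2 1 2 3 2 1 0]
  -> pairs=23 depth=5 groups=4 -> no
String 4 '((()())((()()()()))((()()))()()()()()()()(()))': depth seq [1 2 3 2 3 2 1 2 3 4 3 4 3 4 3 4 3 2 1 2 3 4 3 4 3 2 1 2 1 2 1 2 1 2 1 2 1 2 1 2 1 2 3 2 1 0]
  -> pairs=23 depth=4 groups=1 -> no

Answer: yes no no no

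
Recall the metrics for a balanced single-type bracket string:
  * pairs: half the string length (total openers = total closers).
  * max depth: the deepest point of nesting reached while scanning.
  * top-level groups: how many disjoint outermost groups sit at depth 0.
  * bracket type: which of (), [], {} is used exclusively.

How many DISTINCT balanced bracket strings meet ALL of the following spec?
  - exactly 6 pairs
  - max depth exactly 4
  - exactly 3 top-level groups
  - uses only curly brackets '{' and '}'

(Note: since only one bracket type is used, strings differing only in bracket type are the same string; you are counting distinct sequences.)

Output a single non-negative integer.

Answer: 3

Derivation:
Spec: pairs=6 depth=4 groups=3
Count(depth <= 4) = 28
Count(depth <= 3) = 25
Count(depth == 4) = 28 - 25 = 3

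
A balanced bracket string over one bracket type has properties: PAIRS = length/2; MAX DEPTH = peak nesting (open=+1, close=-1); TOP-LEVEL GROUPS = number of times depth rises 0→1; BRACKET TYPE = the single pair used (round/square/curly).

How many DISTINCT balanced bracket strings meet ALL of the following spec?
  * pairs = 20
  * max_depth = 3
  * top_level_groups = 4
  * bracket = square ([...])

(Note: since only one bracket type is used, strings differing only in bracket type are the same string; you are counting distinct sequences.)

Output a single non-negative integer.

Spec: pairs=20 depth=3 groups=4
Count(depth <= 3) = 6909952
Count(depth <= 2) = 969
Count(depth == 3) = 6909952 - 969 = 6908983

Answer: 6908983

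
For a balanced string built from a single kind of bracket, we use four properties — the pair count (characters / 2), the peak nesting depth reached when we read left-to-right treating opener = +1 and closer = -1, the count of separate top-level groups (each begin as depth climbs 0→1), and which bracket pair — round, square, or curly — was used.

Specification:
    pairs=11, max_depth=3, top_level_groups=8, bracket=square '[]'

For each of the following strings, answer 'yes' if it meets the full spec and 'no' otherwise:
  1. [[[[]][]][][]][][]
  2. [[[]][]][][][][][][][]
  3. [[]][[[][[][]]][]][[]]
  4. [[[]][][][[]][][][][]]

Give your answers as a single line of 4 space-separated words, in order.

String 1 '[[[[]][]][][]][][]': depth seq [1 2 3 4 3 2 3 2 1 2 1 2 1 0 1 0 1 0]
  -> pairs=9 depth=4 groups=3 -> no
String 2 '[[[]][]][][][][][][][]': depth seq [1 2 3 2 1 2 1 0 1 0 1 0 1 0 1 0 1 0 1 0 1 0]
  -> pairs=11 depth=3 groups=8 -> yes
String 3 '[[]][[[][[][]]][]][[]]': depth seq [1 2 1 0 1 2 3 2 3 4 3 4 3 2 1 2 1 0 1 2 1 0]
  -> pairs=11 depth=4 groups=3 -> no
String 4 '[[[]][][][[]][][][][]]': depth seq [1 2 3 2 1 2 1 2 1 2 3 2 1 2 1 2 1 2 1 2 1 0]
  -> pairs=11 depth=3 groups=1 -> no

Answer: no yes no no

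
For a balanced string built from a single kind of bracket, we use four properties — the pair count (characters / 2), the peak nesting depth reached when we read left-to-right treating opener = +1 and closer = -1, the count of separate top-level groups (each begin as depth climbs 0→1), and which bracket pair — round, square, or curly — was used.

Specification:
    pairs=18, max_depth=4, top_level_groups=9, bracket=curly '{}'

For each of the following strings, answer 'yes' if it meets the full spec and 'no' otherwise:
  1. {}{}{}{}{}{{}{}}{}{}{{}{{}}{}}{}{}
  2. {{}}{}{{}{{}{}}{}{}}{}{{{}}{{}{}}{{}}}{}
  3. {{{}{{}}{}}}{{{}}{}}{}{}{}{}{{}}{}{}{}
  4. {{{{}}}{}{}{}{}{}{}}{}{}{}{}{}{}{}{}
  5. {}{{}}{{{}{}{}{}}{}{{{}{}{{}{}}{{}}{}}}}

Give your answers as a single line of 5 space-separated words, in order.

String 1 '{}{}{}{}{}{{}{}}{}{}{{}{{}}{}}{}{}': depth seq [1 0 1 0 1 0 1 0 1 0 1 2 1 2 1 0 1 0 1 0 1 2 1 2 3 2 1 2 1 0 1 0 1 0]
  -> pairs=17 depth=3 groups=11 -> no
String 2 '{{}}{}{{}{{}{}}{}{}}{}{{{}}{{}{}}{{}}}{}': depth seq [1 2 1 0 1 0 1 2 1 2 3 2 3 2 1 2 1 2 1 0 1 0 1 2 3 2 1 2 3 2 3 2 1 2 3 2 1 0 1 0]
  -> pairs=20 depth=3 groups=6 -> no
String 3 '{{{}{{}}{}}}{{{}}{}}{}{}{}{}{{}}{}{}{}': depth seq [1 2 3 2 3 4 3 2 3 2 1 0 1 2 3 2 1 2 1 0 1 0 1 0 1 0 1 0 1 2 1 0 1 0 1 0 1 0]
  -> pairs=19 depth=4 groups=10 -> no
String 4 '{{{{}}}{}{}{}{}{}{}}{}{}{}{}{}{}{}{}': depth seq [1 2 3 4 3 2 1 2 1 2 1 2 1 2 1 2 1 2 1 0 1 0 1 0 1 0 1 0 1 0 1 0 1 0 1 0]
  -> pairs=18 depth=4 groups=9 -> yes
String 5 '{}{{}}{{{}{}{}{}}{}{{{}{}{{}{}}{{}}{}}}}': depth seq [1 0 1 2 1 0 1 2 3 2 3 2 3 2 3 2 1 2 1 2 3 4 3 4 3 4 5 4 5 4 3 4 5 4 3 4 3 2 1 0]
  -> pairs=20 depth=5 groups=3 -> no

Answer: no no no yes no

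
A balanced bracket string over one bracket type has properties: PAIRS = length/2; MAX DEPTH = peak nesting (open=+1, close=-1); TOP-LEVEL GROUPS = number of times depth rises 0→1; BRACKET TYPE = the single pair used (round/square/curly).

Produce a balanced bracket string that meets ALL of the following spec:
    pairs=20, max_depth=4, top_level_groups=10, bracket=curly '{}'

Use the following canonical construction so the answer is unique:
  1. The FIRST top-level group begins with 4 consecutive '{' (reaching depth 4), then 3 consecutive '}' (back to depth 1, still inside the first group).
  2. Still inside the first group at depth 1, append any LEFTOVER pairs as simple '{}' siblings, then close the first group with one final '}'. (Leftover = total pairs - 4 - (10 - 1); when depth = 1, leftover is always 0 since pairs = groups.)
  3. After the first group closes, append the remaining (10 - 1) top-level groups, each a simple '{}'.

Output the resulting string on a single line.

Spec: pairs=20 depth=4 groups=10
Leftover pairs = 20 - 4 - (10-1) = 7
First group: deep chain of depth 4 + 7 sibling pairs
Remaining 9 groups: simple '{}' each

Answer: {{{{}}}{}{}{}{}{}{}{}}{}{}{}{}{}{}{}{}{}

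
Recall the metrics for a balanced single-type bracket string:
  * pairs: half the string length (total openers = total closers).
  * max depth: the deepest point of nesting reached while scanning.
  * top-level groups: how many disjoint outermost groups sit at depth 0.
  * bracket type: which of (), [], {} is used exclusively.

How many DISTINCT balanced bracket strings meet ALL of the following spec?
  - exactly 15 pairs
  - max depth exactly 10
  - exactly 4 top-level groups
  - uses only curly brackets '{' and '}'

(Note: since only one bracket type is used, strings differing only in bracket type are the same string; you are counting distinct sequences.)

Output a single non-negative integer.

Answer: 912

Derivation:
Spec: pairs=15 depth=10 groups=4
Count(depth <= 10) = 1188548
Count(depth <= 9) = 1187636
Count(depth == 10) = 1188548 - 1187636 = 912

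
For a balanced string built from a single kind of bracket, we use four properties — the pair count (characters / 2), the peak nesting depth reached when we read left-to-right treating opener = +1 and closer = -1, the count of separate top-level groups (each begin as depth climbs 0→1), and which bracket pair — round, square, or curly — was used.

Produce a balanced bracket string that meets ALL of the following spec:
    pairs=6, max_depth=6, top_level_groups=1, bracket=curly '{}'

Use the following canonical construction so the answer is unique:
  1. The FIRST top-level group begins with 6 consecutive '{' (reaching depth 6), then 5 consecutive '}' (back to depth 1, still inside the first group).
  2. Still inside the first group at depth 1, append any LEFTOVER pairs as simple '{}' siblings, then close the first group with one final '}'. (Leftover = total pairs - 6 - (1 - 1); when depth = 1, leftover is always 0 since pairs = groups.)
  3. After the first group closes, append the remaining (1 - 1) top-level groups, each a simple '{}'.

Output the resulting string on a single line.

Spec: pairs=6 depth=6 groups=1
Leftover pairs = 6 - 6 - (1-1) = 0
First group: deep chain of depth 6 + 0 sibling pairs
Remaining 0 groups: simple '{}' each

Answer: {{{{{{}}}}}}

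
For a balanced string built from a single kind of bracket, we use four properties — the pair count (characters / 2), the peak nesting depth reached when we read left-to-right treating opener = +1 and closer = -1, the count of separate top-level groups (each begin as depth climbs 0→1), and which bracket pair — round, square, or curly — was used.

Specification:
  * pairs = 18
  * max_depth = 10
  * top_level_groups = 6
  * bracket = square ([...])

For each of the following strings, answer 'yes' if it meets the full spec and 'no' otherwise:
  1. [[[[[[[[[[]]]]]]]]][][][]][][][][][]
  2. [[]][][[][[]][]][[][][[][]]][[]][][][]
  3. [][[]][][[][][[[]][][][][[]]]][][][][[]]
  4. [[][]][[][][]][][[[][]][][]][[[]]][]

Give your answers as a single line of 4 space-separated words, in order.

String 1 '[[[[[[[[[[]]]]]]]]][][][]][][][][][]': depth seq [1 2 3 4 5 6 7 8 9 10 9 8 7 6 5 4 3 2 1 2 1 2 1 2 1 0 1 0 1 0 1 0 1 0 1 0]
  -> pairs=18 depth=10 groups=6 -> yes
String 2 '[[]][][[][[]][]][[][][[][]]][[]][][][]': depth seq [1 2 1 0 1 0 1 2 1 2 3 2 1 2 1 0 1 2 1 2 1 2 3 2 3 2 1 0 1 2 1 0 1 0 1 0 1 0]
  -> pairs=19 depth=3 groups=8 -> no
String 3 '[][[]][][[][][[[]][][][][[]]]][][][][[]]': depth seq [1 0 1 2 1 0 1 0 1 2 1 2 1 2 3 4 3 2 3 2 3 2 3 2 3 4 3 2 1 0 1 0 1 0 1 0 1 2 1 0]
  -> pairs=20 depth=4 groups=8 -> no
String 4 '[[][]][[][][]][][[[][]][][]][[[]]][]': depth seq [1 2 1 2 1 0 1 2 1 2 1 2 1 0 1 0 1 2 3 2 3 2 1 2 1 2 1 0 1 2 3 2 1 0 1 0]
  -> pairs=18 depth=3 groups=6 -> no

Answer: yes no no no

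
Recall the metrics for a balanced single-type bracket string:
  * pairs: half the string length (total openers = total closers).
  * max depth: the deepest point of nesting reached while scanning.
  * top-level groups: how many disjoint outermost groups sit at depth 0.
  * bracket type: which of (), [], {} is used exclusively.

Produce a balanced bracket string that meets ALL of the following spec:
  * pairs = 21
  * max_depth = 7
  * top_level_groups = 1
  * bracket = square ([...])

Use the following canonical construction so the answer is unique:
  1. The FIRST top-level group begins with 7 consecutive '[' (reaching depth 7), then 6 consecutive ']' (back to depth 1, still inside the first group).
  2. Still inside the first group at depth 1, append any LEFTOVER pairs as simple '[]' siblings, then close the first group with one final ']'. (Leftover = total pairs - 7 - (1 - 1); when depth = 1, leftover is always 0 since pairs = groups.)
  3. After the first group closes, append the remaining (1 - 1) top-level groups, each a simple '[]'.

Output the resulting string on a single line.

Answer: [[[[[[[]]]]]][][][][][][][][][][][][][][]]

Derivation:
Spec: pairs=21 depth=7 groups=1
Leftover pairs = 21 - 7 - (1-1) = 14
First group: deep chain of depth 7 + 14 sibling pairs
Remaining 0 groups: simple '[]' each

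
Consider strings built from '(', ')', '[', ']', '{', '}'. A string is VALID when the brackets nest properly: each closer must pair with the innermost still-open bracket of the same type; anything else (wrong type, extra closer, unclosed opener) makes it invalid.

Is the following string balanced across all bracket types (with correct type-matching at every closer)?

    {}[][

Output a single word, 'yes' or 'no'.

Answer: no

Derivation:
pos 0: push '{'; stack = {
pos 1: '}' matches '{'; pop; stack = (empty)
pos 2: push '['; stack = [
pos 3: ']' matches '['; pop; stack = (empty)
pos 4: push '['; stack = [
end: stack still non-empty ([) → INVALID
Verdict: unclosed openers at end: [ → no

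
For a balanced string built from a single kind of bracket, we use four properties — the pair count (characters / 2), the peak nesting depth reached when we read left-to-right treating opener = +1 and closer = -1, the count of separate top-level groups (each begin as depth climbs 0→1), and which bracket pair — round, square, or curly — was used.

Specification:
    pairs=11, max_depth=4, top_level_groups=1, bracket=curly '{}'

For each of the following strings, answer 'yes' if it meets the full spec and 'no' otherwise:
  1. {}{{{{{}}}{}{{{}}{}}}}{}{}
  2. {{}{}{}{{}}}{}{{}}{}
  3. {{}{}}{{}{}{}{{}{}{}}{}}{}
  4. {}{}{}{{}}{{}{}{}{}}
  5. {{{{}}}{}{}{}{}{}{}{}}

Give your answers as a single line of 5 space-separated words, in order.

Answer: no no no no yes

Derivation:
String 1 '{}{{{{{}}}{}{{{}}{}}}}{}{}': depth seq [1 0 1 2 3 4 5 4 3 2 3 2 3 4 5 4 3 4 3 2 1 0 1 0 1 0]
  -> pairs=13 depth=5 groups=4 -> no
String 2 '{{}{}{}{{}}}{}{{}}{}': depth seq [1 2 1 2 1 2 1 2 3 2 1 0 1 0 1 2 1 0 1 0]
  -> pairs=10 depth=3 groups=4 -> no
String 3 '{{}{}}{{}{}{}{{}{}{}}{}}{}': depth seq [1 2 1 2 1 0 1 2 1 2 1 2 1 2 3 2 3 2 3 2 1 2 1 0 1 0]
  -> pairs=13 depth=3 groups=3 -> no
String 4 '{}{}{}{{}}{{}{}{}{}}': depth seq [1 0 1 0 1 0 1 2 1 0 1 2 1 2 1 2 1 2 1 0]
  -> pairs=10 depth=2 groups=5 -> no
String 5 '{{{{}}}{}{}{}{}{}{}{}}': depth seq [1 2 3 4 3 2 1 2 1 2 1 2 1 2 1 2 1 2 1 2 1 0]
  -> pairs=11 depth=4 groups=1 -> yes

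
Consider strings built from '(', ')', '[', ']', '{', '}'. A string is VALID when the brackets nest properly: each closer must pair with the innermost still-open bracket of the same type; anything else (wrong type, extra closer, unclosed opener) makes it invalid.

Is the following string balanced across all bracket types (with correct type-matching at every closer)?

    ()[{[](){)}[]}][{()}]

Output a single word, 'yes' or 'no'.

Answer: no

Derivation:
pos 0: push '('; stack = (
pos 1: ')' matches '('; pop; stack = (empty)
pos 2: push '['; stack = [
pos 3: push '{'; stack = [{
pos 4: push '['; stack = [{[
pos 5: ']' matches '['; pop; stack = [{
pos 6: push '('; stack = [{(
pos 7: ')' matches '('; pop; stack = [{
pos 8: push '{'; stack = [{{
pos 9: saw closer ')' but top of stack is '{' (expected '}') → INVALID
Verdict: type mismatch at position 9: ')' closes '{' → no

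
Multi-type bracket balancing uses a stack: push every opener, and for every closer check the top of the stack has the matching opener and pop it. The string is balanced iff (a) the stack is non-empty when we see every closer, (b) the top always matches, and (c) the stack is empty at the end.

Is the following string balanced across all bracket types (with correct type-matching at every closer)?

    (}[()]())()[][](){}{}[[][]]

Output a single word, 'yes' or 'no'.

pos 0: push '('; stack = (
pos 1: saw closer '}' but top of stack is '(' (expected ')') → INVALID
Verdict: type mismatch at position 1: '}' closes '(' → no

Answer: no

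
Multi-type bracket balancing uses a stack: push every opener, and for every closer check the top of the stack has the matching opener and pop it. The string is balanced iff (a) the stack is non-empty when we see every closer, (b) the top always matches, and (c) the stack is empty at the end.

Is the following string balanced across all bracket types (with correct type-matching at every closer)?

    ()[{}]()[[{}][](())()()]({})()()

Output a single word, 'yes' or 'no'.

Answer: yes

Derivation:
pos 0: push '('; stack = (
pos 1: ')' matches '('; pop; stack = (empty)
pos 2: push '['; stack = [
pos 3: push '{'; stack = [{
pos 4: '}' matches '{'; pop; stack = [
pos 5: ']' matches '['; pop; stack = (empty)
pos 6: push '('; stack = (
pos 7: ')' matches '('; pop; stack = (empty)
pos 8: push '['; stack = [
pos 9: push '['; stack = [[
pos 10: push '{'; stack = [[{
pos 11: '}' matches '{'; pop; stack = [[
pos 12: ']' matches '['; pop; stack = [
pos 13: push '['; stack = [[
pos 14: ']' matches '['; pop; stack = [
pos 15: push '('; stack = [(
pos 16: push '('; stack = [((
pos 17: ')' matches '('; pop; stack = [(
pos 18: ')' matches '('; pop; stack = [
pos 19: push '('; stack = [(
pos 20: ')' matches '('; pop; stack = [
pos 21: push '('; stack = [(
pos 22: ')' matches '('; pop; stack = [
pos 23: ']' matches '['; pop; stack = (empty)
pos 24: push '('; stack = (
pos 25: push '{'; stack = ({
pos 26: '}' matches '{'; pop; stack = (
pos 27: ')' matches '('; pop; stack = (empty)
pos 28: push '('; stack = (
pos 29: ')' matches '('; pop; stack = (empty)
pos 30: push '('; stack = (
pos 31: ')' matches '('; pop; stack = (empty)
end: stack empty → VALID
Verdict: properly nested → yes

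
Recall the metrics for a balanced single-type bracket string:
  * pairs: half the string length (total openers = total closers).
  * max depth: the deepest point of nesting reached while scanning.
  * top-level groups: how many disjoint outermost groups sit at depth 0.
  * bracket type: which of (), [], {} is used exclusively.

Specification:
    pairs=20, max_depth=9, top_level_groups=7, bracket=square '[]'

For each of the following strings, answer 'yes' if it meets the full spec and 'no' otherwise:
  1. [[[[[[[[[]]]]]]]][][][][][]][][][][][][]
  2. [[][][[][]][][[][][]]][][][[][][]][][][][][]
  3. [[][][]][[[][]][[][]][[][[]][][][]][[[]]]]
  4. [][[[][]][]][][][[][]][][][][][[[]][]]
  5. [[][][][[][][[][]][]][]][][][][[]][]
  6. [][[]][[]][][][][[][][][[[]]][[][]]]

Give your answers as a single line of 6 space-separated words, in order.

String 1 '[[[[[[[[[]]]]]]]][][][][][]][][][][][][]': depth seq [1 2 3 4 5 6 7 8 9 8 7 6 5 4 3 2 1 2 1 2 1 2 1 2 1 2 1 0 1 0 1 0 1 0 1 0 1 0 1 0]
  -> pairs=20 depth=9 groups=7 -> yes
String 2 '[[][][[][]][][[][][]]][][][[][][]][][][][][]': depth seq [1 2 1 2 1 2 3 2 3 2 1 2 1 2 3 2 3 2 3 2 1 0 1 0 1 0 1 2 1 2 1 2 1 0 1 0 1 0 1 0 1 0 1 0]
  -> pairs=22 depth=3 groups=9 -> no
String 3 '[[][][]][[[][]][[][]][[][[]][][][]][[[]]]]': depth seq [1 2 1 2 1 2 1 0 1 2 3 2 3 2 1 2 3 2 3 2 1 2 3 2 3 4 3 2 3 2 3 2 3 2 1 2 3 4 3 2 1 0]
  -> pairs=21 depth=4 groups=2 -> no
String 4 '[][[[][]][]][][][[][]][][][][][[[]][]]': depth seq [1 0 1 2 3 2 3 2 1 2 1 0 1 0 1 0 1 2 1 2 1 0 1 0 1 0 1 0 1 0 1 2 3 2 1 2 1 0]
  -> pairs=19 depth=3 groups=10 -> no
String 5 '[[][][][[][][[][]][]][]][][][][[]][]': depth seq [1 2 1 2 1 2 1 2 3 2 3 2 3 4 3 4 3 2 3 2 1 2 1 0 1 0 1 0 1 0 1 2 1 0 1 0]
  -> pairs=18 depth=4 groups=6 -> no
String 6 '[][[]][[]][][][][[][][][[[]]][[][]]]': depth seq [1 0 1 2 1 0 1 2 1 0 1 0 1 0 1 0 1 2 1 2 1 2 1 2 3 4 3 2 1 2 3 2 3 2 1 0]
  -> pairs=18 depth=4 groups=7 -> no

Answer: yes no no no no no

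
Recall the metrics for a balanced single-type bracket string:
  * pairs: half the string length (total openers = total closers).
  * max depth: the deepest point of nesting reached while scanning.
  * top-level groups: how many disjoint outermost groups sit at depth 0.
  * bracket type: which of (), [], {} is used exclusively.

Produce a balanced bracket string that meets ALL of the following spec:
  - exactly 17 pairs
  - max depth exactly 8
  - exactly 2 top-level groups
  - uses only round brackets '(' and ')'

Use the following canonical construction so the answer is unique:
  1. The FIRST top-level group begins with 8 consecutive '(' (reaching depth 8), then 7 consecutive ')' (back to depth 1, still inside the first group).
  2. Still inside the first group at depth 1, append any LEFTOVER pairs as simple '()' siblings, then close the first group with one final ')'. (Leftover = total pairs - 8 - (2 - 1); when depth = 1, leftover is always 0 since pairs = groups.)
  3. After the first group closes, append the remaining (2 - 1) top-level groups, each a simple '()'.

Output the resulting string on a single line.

Answer: (((((((()))))))()()()()()()()())()

Derivation:
Spec: pairs=17 depth=8 groups=2
Leftover pairs = 17 - 8 - (2-1) = 8
First group: deep chain of depth 8 + 8 sibling pairs
Remaining 1 groups: simple '()' each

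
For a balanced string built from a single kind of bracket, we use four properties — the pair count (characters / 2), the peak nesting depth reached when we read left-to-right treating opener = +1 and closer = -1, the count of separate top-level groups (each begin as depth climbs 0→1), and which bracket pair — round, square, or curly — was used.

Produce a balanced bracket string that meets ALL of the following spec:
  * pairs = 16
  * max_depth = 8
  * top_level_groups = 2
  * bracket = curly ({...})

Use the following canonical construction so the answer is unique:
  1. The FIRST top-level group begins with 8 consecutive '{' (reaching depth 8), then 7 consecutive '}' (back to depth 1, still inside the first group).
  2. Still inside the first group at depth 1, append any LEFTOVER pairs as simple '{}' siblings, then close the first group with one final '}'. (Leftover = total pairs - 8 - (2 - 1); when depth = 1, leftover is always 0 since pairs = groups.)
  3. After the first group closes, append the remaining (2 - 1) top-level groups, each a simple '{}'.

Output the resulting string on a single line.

Spec: pairs=16 depth=8 groups=2
Leftover pairs = 16 - 8 - (2-1) = 7
First group: deep chain of depth 8 + 7 sibling pairs
Remaining 1 groups: simple '{}' each

Answer: {{{{{{{{}}}}}}}{}{}{}{}{}{}{}}{}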